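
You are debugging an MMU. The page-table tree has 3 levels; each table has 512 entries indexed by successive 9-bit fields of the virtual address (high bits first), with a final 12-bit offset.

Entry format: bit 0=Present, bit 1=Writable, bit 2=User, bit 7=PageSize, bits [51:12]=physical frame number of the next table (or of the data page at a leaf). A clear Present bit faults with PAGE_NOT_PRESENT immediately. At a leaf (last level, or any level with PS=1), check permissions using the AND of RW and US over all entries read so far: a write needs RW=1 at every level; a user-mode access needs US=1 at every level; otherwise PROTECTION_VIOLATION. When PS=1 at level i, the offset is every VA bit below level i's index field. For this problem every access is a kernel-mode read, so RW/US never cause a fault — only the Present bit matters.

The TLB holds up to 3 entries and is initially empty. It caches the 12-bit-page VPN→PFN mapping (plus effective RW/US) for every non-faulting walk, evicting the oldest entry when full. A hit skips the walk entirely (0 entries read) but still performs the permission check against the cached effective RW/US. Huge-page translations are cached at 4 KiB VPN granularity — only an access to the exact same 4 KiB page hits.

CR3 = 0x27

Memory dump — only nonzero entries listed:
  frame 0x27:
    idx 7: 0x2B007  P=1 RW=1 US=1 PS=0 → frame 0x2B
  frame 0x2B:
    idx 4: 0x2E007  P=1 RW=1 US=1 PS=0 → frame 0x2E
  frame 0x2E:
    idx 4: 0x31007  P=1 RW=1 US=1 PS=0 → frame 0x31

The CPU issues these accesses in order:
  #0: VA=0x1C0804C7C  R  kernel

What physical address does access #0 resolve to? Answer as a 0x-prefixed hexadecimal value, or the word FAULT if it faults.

Per-access translation:
#0 VA=0x1C0804C7C (r,kernel):
  [0] read 0x27 idx=7: raw=0x2B007 flags P=1 W=1 U=1 S=0
  [1] read 0x2B idx=4: raw=0x2E007 flags P=1 W=1 U=1 S=0
  [2] read 0x2E idx=4: raw=0x31007 flags P=1 W=1 U=1 S=0
  ✓ 0x31C7C  — 3 lookups

Access #0 PA: 0x31C7C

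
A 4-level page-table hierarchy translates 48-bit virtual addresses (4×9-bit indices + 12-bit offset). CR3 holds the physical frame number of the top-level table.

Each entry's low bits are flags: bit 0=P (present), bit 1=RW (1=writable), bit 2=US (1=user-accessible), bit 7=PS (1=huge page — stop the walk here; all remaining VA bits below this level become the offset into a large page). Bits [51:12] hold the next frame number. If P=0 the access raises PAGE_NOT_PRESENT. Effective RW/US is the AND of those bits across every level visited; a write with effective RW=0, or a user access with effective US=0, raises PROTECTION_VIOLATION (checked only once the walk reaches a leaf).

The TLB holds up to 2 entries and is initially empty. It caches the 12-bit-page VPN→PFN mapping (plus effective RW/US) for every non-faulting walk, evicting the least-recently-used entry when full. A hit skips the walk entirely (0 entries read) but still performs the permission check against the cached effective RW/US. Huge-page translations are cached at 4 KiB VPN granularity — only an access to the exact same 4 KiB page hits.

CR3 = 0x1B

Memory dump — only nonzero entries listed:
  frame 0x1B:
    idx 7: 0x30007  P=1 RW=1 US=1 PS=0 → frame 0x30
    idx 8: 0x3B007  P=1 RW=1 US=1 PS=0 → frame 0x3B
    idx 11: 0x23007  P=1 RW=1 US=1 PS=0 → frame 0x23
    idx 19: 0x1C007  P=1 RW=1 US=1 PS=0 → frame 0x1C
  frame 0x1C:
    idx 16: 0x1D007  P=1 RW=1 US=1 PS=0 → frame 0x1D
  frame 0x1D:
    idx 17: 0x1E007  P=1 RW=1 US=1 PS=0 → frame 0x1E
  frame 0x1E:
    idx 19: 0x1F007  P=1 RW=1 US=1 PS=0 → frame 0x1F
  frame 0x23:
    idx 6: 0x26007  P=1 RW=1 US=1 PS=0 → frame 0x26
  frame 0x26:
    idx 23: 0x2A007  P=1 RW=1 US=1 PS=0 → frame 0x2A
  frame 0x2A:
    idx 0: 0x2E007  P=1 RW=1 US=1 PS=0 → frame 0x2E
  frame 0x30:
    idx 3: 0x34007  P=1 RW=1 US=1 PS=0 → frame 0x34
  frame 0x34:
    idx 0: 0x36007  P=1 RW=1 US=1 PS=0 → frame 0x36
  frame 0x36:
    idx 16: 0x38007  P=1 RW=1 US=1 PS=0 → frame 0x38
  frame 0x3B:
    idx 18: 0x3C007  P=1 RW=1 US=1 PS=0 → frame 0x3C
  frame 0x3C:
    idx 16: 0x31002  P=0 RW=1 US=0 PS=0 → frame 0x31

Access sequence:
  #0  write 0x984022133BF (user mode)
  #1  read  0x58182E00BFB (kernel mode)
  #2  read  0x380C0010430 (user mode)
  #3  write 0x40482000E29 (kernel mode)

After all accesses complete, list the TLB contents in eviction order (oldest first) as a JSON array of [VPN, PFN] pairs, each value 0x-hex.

Trace:
#0 VA=0x984022133BF (w,user):
  lvl0: tbl 0x1B, slot 19 ⇒ 0x1C007 (P1/RW1/US1/PS0)
  lvl1: tbl 0x1C, slot 16 ⇒ 0x1D007 (P1/RW1/US1/PS0)
  lvl2: tbl 0x1D, slot 17 ⇒ 0x1E007 (P1/RW1/US1/PS0)
  lvl3: tbl 0x1E, slot 19 ⇒ 0x1F007 (P1/RW1/US1/PS0)
  ⇒ phys 0x1F3BF  [4 reads]
#1 VA=0x58182E00BFB (r,kernel):
  lvl0: tbl 0x1B, slot 11 ⇒ 0x23007 (P1/RW1/US1/PS0)
  lvl1: tbl 0x23, slot 6 ⇒ 0x26007 (P1/RW1/US1/PS0)
  lvl2: tbl 0x26, slot 23 ⇒ 0x2A007 (P1/RW1/US1/PS0)
  lvl3: tbl 0x2A, slot 0 ⇒ 0x2E007 (P1/RW1/US1/PS0)
  ⇒ phys 0x2EBFB  [4 reads]
#2 VA=0x380C0010430 (r,user):
  lvl0: tbl 0x1B, slot 7 ⇒ 0x30007 (P1/RW1/US1/PS0)
  lvl1: tbl 0x30, slot 3 ⇒ 0x34007 (P1/RW1/US1/PS0)
  lvl2: tbl 0x34, slot 0 ⇒ 0x36007 (P1/RW1/US1/PS0)
  lvl3: tbl 0x36, slot 16 ⇒ 0x38007 (P1/RW1/US1/PS0)
  ⇒ phys 0x38430  [4 reads]
#3 VA=0x40482000E29 (w,kernel):
  lvl0: tbl 0x1B, slot 8 ⇒ 0x3B007 (P1/RW1/US1/PS0)
  lvl1: tbl 0x3B, slot 18 ⇒ 0x3C007 (P1/RW1/US1/PS0)
  lvl2: tbl 0x3C, slot 16 ⇒ 0x31002 (P0/RW1/US0/PS0)
  → PAGE_NOT_PRESENT  (3 entries read)

TLB: [["0x58182E00", "0x2E"], ["0x380C0010", "0x38"]]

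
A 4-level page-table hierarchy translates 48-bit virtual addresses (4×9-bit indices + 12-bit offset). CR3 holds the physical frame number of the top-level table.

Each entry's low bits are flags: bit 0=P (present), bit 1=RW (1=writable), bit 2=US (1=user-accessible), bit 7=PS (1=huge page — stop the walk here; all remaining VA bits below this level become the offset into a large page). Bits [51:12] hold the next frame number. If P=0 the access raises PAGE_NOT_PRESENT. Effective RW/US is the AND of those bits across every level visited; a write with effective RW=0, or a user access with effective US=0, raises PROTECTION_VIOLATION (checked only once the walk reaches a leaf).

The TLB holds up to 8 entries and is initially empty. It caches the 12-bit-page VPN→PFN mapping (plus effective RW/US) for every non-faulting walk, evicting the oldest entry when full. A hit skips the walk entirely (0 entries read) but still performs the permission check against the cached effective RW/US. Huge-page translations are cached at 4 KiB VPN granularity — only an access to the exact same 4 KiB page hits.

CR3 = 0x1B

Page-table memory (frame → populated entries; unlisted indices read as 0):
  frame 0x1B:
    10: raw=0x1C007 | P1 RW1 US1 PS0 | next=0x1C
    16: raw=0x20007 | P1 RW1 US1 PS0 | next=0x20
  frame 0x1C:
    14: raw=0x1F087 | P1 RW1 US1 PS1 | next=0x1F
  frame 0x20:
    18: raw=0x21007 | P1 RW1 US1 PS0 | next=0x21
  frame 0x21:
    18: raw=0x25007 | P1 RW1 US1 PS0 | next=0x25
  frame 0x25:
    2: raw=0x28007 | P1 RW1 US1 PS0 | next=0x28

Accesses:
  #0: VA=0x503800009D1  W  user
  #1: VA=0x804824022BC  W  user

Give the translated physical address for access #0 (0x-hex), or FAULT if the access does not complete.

Walk each access:
#0 VA=0x503800009D1 (w,user):
  [0] read 0x1B idx=10: raw=0x1C007 flags P=1 W=1 U=1 S=0
  [1] read 0x1C idx=14: raw=0x1F087 flags P=1 W=1 U=1 S=1
  ⇒ phys 0x1F9D1 (huge @L1)  [2 reads]
#1 VA=0x804824022BC (w,user):
  [0] read 0x1B idx=16: raw=0x20007 flags P=1 W=1 U=1 S=0
  [1] read 0x20 idx=18: raw=0x21007 flags P=1 W=1 U=1 S=0
  [2] read 0x21 idx=18: raw=0x25007 flags P=1 W=1 U=1 S=0
  [3] read 0x25 idx=2: raw=0x28007 flags P=1 W=1 U=1 S=0
  ⇒ phys 0x282BC  [4 reads]

Access #0 PA: 0x1F9D1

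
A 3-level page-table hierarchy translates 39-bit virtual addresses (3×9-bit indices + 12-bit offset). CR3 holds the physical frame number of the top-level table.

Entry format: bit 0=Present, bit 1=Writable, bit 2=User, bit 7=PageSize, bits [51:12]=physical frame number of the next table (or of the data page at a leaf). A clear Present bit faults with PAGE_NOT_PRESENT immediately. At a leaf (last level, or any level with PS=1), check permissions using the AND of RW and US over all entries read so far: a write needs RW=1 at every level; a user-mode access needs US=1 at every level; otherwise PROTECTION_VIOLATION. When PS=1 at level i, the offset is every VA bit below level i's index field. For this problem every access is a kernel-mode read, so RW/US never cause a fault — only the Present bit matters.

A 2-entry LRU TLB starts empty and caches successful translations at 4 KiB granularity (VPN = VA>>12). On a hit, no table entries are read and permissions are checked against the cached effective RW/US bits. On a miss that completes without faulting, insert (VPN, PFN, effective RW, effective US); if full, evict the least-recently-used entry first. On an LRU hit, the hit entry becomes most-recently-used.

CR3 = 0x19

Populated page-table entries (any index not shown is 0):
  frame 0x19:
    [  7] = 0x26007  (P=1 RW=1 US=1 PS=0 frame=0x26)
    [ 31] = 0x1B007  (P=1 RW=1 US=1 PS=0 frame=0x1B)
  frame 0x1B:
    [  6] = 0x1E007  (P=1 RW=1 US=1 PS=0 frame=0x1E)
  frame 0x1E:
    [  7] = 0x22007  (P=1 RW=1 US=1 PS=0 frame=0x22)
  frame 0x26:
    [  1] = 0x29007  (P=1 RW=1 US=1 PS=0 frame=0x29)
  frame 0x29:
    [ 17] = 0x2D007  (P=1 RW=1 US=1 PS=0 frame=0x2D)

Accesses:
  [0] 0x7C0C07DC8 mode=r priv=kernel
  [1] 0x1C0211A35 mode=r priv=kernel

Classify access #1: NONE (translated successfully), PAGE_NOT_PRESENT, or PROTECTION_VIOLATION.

Per-access translation:
#0 VA=0x7C0C07DC8 (r,kernel):
  lvl0: tbl 0x19, slot 31 ⇒ 0x1B007 (P1/RW1/US1/PS0)
  lvl1: tbl 0x1B, slot 6 ⇒ 0x1E007 (P1/RW1/US1/PS0)
  lvl2: tbl 0x1E, slot 7 ⇒ 0x22007 (P1/RW1/US1/PS0)
  ✓ 0x22DC8  — 3 lookups
#1 VA=0x1C0211A35 (r,kernel):
  lvl0: tbl 0x19, slot 7 ⇒ 0x26007 (P1/RW1/US1/PS0)
  lvl1: tbl 0x26, slot 1 ⇒ 0x29007 (P1/RW1/US1/PS0)
  lvl2: tbl 0x29, slot 17 ⇒ 0x2D007 (P1/RW1/US1/PS0)
  ✓ 0x2DA35  — 3 lookups

Access #1 fault: NONE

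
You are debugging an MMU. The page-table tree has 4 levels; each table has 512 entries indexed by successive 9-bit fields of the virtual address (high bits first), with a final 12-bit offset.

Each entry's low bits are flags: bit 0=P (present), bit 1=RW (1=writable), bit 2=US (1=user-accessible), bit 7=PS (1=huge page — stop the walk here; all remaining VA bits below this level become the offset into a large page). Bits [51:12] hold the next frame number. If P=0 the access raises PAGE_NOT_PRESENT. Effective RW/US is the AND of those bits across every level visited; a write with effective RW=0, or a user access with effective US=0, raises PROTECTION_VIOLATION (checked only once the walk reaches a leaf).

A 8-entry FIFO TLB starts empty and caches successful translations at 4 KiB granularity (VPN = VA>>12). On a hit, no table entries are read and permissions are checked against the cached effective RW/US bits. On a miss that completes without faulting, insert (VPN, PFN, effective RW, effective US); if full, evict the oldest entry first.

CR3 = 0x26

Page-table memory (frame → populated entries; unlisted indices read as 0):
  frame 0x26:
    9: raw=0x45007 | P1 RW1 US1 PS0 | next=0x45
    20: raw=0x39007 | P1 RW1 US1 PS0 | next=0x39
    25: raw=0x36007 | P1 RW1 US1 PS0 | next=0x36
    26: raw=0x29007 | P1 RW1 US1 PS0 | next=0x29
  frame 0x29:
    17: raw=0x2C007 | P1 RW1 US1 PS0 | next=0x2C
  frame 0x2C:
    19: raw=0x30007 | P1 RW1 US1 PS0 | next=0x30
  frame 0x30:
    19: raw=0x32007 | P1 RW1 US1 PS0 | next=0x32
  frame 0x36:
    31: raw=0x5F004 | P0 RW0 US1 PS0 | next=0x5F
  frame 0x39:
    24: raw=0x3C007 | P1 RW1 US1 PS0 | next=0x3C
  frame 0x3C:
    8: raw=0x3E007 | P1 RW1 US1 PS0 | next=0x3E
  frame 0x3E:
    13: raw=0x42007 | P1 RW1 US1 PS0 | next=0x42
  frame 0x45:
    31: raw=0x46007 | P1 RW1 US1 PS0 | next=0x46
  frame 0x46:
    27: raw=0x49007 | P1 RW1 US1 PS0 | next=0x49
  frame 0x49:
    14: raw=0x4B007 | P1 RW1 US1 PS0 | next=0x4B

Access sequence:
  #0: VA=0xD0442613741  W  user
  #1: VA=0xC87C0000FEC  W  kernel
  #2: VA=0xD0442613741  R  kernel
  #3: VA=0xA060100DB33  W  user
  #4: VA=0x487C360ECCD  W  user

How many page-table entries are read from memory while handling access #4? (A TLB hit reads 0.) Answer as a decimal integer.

Trace:
#0 VA=0xD0442613741 (w,user):
  L0: frame=0x26 idx=26 entry=0x29007 [P=1 RW=1 US=1 PS=0]
  L1: frame=0x29 idx=17 entry=0x2C007 [P=1 RW=1 US=1 PS=0]
  L2: frame=0x2C idx=19 entry=0x30007 [P=1 RW=1 US=1 PS=0]
  L3: frame=0x30 idx=19 entry=0x32007 [P=1 RW=1 US=1 PS=0]
  ⇒ phys 0x32741  [4 reads]
#1 VA=0xC87C0000FEC (w,kernel):
  L0: frame=0x26 idx=25 entry=0x36007 [P=1 RW=1 US=1 PS=0]
  L1: frame=0x36 idx=31 entry=0x5F004 [P=0 RW=0 US=1 PS=0]
  → PAGE_NOT_PRESENT  (2 entries read)
#2 VA=0xD0442613741 (r,kernel):
  TLB hit vpn=0xD0442613 → PA=0x32741
#3 VA=0xA060100DB33 (w,user):
  L0: frame=0x26 idx=20 entry=0x39007 [P=1 RW=1 US=1 PS=0]
  L1: frame=0x39 idx=24 entry=0x3C007 [P=1 RW=1 US=1 PS=0]
  L2: frame=0x3C idx=8 entry=0x3E007 [P=1 RW=1 US=1 PS=0]
  L3: frame=0x3E idx=13 entry=0x42007 [P=1 RW=1 US=1 PS=0]
  ⇒ phys 0x42B33  [4 reads]
#4 VA=0x487C360ECCD (w,user):
  L0: frame=0x26 idx=9 entry=0x45007 [P=1 RW=1 US=1 PS=0]
  L1: frame=0x45 idx=31 entry=0x46007 [P=1 RW=1 US=1 PS=0]
  L2: frame=0x46 idx=27 entry=0x49007 [P=1 RW=1 US=1 PS=0]
  L3: frame=0x49 idx=14 entry=0x4B007 [P=1 RW=1 US=1 PS=0]
  ⇒ phys 0x4BCCD  [4 reads]

Entries read for #4: 4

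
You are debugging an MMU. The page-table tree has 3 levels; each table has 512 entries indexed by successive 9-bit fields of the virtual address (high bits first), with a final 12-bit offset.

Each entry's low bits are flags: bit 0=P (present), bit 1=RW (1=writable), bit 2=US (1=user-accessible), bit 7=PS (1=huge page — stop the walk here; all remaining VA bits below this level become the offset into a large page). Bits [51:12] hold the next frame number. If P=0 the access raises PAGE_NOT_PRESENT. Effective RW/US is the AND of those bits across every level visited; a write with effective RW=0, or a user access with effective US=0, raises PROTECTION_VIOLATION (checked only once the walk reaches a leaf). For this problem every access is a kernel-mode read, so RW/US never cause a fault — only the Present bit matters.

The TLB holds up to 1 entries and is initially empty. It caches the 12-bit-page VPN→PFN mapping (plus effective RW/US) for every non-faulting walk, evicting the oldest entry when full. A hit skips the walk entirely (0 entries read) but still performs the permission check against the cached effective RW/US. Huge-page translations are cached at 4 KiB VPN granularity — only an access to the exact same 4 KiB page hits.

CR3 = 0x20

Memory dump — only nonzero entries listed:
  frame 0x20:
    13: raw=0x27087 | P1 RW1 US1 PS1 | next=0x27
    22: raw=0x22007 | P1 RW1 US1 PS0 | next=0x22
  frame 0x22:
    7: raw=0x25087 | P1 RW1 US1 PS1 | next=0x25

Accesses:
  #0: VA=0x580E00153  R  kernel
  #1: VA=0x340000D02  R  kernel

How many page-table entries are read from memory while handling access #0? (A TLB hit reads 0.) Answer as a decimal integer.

Trace:
#0 VA=0x580E00153 (r,kernel):
  L0: frame=0x20 idx=22 entry=0x22007 [P=1 RW=1 US=1 PS=0]
  L1: frame=0x22 idx=7 entry=0x25087 [P=1 RW=1 US=1 PS=1]
  ✓ 0x25153 (huge @L1)  — 2 lookups
#1 VA=0x340000D02 (r,kernel):
  L0: frame=0x20 idx=13 entry=0x27087 [P=1 RW=1 US=1 PS=1]
  ✓ 0x27D02 (huge @L0)  — 1 lookups

Entries read for #0: 2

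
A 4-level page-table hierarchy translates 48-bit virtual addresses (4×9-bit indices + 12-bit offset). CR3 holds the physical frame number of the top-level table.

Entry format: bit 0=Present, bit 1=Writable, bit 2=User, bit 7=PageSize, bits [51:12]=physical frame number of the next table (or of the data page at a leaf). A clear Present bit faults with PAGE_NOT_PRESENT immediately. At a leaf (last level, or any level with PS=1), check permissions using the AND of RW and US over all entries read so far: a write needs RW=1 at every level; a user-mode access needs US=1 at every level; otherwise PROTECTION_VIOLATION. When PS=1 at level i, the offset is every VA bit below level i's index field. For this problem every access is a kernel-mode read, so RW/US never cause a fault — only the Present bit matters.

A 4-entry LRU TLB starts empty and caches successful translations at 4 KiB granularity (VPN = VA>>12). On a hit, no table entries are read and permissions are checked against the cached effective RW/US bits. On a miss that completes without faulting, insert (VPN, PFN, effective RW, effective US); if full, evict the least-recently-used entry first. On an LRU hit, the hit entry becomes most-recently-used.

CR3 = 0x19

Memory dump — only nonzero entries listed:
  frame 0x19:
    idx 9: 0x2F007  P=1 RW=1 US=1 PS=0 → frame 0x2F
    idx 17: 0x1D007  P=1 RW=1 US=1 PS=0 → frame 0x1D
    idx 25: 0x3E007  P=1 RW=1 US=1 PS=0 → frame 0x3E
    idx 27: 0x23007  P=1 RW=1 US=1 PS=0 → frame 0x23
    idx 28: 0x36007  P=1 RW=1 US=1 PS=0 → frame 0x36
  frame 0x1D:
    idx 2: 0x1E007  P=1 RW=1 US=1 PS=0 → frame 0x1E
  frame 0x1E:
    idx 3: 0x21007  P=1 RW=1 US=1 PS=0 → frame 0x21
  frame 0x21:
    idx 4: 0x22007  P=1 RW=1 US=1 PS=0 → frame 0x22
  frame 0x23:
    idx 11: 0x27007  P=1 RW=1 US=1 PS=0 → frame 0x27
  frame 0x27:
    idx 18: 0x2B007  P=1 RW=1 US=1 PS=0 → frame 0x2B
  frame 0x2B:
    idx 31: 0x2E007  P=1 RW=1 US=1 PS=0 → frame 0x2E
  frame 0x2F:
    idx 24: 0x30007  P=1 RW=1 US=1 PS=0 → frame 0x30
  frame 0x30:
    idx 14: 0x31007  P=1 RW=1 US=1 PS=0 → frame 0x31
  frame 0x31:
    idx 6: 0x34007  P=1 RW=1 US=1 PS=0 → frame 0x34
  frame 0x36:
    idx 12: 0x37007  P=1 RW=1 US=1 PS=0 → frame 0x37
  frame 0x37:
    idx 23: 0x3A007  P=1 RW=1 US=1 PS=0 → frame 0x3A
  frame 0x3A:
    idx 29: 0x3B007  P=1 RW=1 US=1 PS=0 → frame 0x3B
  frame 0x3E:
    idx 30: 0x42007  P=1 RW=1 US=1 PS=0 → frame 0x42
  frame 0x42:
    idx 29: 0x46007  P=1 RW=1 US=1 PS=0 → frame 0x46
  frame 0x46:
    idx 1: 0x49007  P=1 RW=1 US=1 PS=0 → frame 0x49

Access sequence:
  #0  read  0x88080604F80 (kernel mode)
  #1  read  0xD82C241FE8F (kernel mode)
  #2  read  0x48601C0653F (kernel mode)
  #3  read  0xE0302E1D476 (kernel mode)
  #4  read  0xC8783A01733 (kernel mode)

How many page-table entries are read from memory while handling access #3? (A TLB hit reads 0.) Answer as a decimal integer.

Walk each access:
#0 VA=0x88080604F80 (r,kernel):
  L0 @0x19[17] → 0x1D007  P=1,RW=1,US=1,PS=0
  L1 @0x1D[2] → 0x1E007  P=1,RW=1,US=1,PS=0
  L2 @0x1E[3] → 0x21007  P=1,RW=1,US=1,PS=0
  L3 @0x21[4] → 0x22007  P=1,RW=1,US=1,PS=0
  ✓ 0x22F80  — 4 lookups
#1 VA=0xD82C241FE8F (r,kernel):
  L0 @0x19[27] → 0x23007  P=1,RW=1,US=1,PS=0
  L1 @0x23[11] → 0x27007  P=1,RW=1,US=1,PS=0
  L2 @0x27[18] → 0x2B007  P=1,RW=1,US=1,PS=0
  L3 @0x2B[31] → 0x2E007  P=1,RW=1,US=1,PS=0
  ✓ 0x2EE8F  — 4 lookups
#2 VA=0x48601C0653F (r,kernel):
  L0 @0x19[9] → 0x2F007  P=1,RW=1,US=1,PS=0
  L1 @0x2F[24] → 0x30007  P=1,RW=1,US=1,PS=0
  L2 @0x30[14] → 0x31007  P=1,RW=1,US=1,PS=0
  L3 @0x31[6] → 0x34007  P=1,RW=1,US=1,PS=0
  ✓ 0x3453F  — 4 lookups
#3 VA=0xE0302E1D476 (r,kernel):
  L0 @0x19[28] → 0x36007  P=1,RW=1,US=1,PS=0
  L1 @0x36[12] → 0x37007  P=1,RW=1,US=1,PS=0
  L2 @0x37[23] → 0x3A007  P=1,RW=1,US=1,PS=0
  L3 @0x3A[29] → 0x3B007  P=1,RW=1,US=1,PS=0
  ✓ 0x3B476  — 4 lookups
#4 VA=0xC8783A01733 (r,kernel):
  L0 @0x19[25] → 0x3E007  P=1,RW=1,US=1,PS=0
  L1 @0x3E[30] → 0x42007  P=1,RW=1,US=1,PS=0
  L2 @0x42[29] → 0x46007  P=1,RW=1,US=1,PS=0
  L3 @0x46[1] → 0x49007  P=1,RW=1,US=1,PS=0
  ✓ 0x49733  — 4 lookups

Entries read for #3: 4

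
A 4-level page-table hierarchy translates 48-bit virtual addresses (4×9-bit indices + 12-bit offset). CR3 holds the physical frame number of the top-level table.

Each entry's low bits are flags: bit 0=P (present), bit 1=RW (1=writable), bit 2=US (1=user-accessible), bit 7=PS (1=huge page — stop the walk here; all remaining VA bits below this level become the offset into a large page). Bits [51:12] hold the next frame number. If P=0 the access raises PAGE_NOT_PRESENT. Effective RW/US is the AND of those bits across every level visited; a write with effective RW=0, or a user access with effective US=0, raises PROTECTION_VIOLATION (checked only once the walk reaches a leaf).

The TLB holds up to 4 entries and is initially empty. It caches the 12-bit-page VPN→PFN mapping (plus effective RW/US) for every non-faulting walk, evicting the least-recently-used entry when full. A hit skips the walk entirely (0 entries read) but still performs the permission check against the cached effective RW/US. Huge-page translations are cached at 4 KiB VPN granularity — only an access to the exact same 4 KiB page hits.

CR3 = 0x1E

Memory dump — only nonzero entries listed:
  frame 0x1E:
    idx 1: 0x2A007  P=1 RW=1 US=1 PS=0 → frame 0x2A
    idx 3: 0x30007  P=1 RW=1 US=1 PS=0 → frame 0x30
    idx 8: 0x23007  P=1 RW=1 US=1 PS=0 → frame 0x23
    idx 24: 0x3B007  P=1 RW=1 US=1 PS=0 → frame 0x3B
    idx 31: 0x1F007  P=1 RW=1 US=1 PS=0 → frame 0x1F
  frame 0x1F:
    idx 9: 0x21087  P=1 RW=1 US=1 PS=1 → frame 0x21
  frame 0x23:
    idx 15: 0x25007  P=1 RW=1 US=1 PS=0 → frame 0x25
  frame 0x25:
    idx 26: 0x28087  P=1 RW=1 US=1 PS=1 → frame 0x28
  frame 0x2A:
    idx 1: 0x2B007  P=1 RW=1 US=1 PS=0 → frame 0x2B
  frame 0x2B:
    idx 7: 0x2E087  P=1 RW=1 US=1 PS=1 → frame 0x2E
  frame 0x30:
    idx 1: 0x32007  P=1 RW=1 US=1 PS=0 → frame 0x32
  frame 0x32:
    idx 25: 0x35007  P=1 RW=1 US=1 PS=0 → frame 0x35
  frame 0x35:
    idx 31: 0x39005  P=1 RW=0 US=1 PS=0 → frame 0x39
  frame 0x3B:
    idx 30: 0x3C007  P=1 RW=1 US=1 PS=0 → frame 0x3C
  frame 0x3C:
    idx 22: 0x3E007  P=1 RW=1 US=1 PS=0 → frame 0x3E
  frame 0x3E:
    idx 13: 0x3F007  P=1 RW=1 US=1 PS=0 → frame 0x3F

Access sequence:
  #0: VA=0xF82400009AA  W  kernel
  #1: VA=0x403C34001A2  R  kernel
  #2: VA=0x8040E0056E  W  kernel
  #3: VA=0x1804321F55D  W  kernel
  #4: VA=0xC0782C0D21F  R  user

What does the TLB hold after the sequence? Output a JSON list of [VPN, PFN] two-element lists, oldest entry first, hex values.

Per-access translation:
#0 VA=0xF82400009AA (w,kernel):
  [0] read 0x1E idx=31: raw=0x1F007 flags P=1 W=1 U=1 S=0
  [1] read 0x1F idx=9: raw=0x21087 flags P=1 W=1 U=1 S=1
  → PA=0x219AA (huge @L1)  (2 entries read)
#1 VA=0x403C34001A2 (r,kernel):
  [0] read 0x1E idx=8: raw=0x23007 flags P=1 W=1 U=1 S=0
  [1] read 0x23 idx=15: raw=0x25007 flags P=1 W=1 U=1 S=0
  [2] read 0x25 idx=26: raw=0x28087 flags P=1 W=1 U=1 S=1
  → PA=0x281A2 (huge @L2)  (3 entries read)
#2 VA=0x8040E0056E (w,kernel):
  [0] read 0x1E idx=1: raw=0x2A007 flags P=1 W=1 U=1 S=0
  [1] read 0x2A idx=1: raw=0x2B007 flags P=1 W=1 U=1 S=0
  [2] read 0x2B idx=7: raw=0x2E087 flags P=1 W=1 U=1 S=1
  → PA=0x2E56E (huge @L2)  (3 entries read)
#3 VA=0x1804321F55D (w,kernel):
  [0] read 0x1E idx=3: raw=0x30007 flags P=1 W=1 U=1 S=0
  [1] read 0x30 idx=1: raw=0x32007 flags P=1 W=1 U=1 S=0
  [2] read 0x32 idx=25: raw=0x35007 flags P=1 W=1 U=1 S=0
  [3] read 0x35 idx=31: raw=0x39005 flags P=1 W=0 U=1 S=0
  ⇒ fault: PROTECTION_VIOLATION  — 4 lookups
#4 VA=0xC0782C0D21F (r,user):
  [0] read 0x1E idx=24: raw=0x3B007 flags P=1 W=1 U=1 S=0
  [1] read 0x3B idx=30: raw=0x3C007 flags P=1 W=1 U=1 S=0
  [2] read 0x3C idx=22: raw=0x3E007 flags P=1 W=1 U=1 S=0
  [3] read 0x3E idx=13: raw=0x3F007 flags P=1 W=1 U=1 S=0
  → PA=0x3F21F  (4 entries read)

TLB: [["0xF8240000", "0x21"], ["0x403C3400", "0x28"], ["0x8040E00", "0x2E"], ["0xC0782C0D", "0x3F"]]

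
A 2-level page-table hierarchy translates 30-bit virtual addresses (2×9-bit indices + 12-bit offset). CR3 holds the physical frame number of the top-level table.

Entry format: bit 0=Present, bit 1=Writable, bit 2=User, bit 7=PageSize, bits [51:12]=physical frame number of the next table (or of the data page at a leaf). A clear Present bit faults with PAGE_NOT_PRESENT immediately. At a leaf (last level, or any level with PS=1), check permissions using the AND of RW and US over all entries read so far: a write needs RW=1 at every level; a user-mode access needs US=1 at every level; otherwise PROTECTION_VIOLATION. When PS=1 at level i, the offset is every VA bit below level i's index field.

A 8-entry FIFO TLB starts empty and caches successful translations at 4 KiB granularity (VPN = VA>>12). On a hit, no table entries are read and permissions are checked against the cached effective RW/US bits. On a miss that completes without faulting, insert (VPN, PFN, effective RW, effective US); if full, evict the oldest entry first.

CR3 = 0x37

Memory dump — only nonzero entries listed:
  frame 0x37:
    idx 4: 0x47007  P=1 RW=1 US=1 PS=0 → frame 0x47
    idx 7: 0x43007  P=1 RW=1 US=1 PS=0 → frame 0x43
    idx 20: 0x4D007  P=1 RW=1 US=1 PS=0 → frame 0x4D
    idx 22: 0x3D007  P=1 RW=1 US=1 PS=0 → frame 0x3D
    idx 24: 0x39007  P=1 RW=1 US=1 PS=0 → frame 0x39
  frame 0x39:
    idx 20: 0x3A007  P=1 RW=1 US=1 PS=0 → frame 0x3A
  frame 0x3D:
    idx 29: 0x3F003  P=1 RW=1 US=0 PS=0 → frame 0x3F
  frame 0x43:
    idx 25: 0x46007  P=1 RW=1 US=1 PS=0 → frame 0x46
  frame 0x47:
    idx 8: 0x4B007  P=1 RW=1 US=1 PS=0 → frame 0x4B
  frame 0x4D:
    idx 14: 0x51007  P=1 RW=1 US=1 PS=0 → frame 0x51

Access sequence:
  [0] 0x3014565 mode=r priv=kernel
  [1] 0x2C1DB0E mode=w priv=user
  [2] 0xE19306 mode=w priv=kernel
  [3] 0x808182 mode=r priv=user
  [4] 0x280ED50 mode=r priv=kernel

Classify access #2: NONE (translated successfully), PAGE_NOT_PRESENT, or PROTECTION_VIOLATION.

Per-access translation:
#0 VA=0x3014565 (r,kernel):
  L0: frame=0x37 idx=24 entry=0x39007 [P=1 RW=1 US=1 PS=0]
  L1: frame=0x39 idx=20 entry=0x3A007 [P=1 RW=1 US=1 PS=0]
  ✓ 0x3A565  — 2 lookups
#1 VA=0x2C1DB0E (w,user):
  L0: frame=0x37 idx=22 entry=0x3D007 [P=1 RW=1 US=1 PS=0]
  L1: frame=0x3D idx=29 entry=0x3F003 [P=1 RW=1 US=0 PS=0]
  → PROTECTION_VIOLATION  (2 entries read)
#2 VA=0xE19306 (w,kernel):
  L0: frame=0x37 idx=7 entry=0x43007 [P=1 RW=1 US=1 PS=0]
  L1: frame=0x43 idx=25 entry=0x46007 [P=1 RW=1 US=1 PS=0]
  ✓ 0x46306  — 2 lookups
#3 VA=0x808182 (r,user):
  L0: frame=0x37 idx=4 entry=0x47007 [P=1 RW=1 US=1 PS=0]
  L1: frame=0x47 idx=8 entry=0x4B007 [P=1 RW=1 US=1 PS=0]
  ✓ 0x4B182  — 2 lookups
#4 VA=0x280ED50 (r,kernel):
  L0: frame=0x37 idx=20 entry=0x4D007 [P=1 RW=1 US=1 PS=0]
  L1: frame=0x4D idx=14 entry=0x51007 [P=1 RW=1 US=1 PS=0]
  ✓ 0x51D50  — 2 lookups

Access #2 fault: NONE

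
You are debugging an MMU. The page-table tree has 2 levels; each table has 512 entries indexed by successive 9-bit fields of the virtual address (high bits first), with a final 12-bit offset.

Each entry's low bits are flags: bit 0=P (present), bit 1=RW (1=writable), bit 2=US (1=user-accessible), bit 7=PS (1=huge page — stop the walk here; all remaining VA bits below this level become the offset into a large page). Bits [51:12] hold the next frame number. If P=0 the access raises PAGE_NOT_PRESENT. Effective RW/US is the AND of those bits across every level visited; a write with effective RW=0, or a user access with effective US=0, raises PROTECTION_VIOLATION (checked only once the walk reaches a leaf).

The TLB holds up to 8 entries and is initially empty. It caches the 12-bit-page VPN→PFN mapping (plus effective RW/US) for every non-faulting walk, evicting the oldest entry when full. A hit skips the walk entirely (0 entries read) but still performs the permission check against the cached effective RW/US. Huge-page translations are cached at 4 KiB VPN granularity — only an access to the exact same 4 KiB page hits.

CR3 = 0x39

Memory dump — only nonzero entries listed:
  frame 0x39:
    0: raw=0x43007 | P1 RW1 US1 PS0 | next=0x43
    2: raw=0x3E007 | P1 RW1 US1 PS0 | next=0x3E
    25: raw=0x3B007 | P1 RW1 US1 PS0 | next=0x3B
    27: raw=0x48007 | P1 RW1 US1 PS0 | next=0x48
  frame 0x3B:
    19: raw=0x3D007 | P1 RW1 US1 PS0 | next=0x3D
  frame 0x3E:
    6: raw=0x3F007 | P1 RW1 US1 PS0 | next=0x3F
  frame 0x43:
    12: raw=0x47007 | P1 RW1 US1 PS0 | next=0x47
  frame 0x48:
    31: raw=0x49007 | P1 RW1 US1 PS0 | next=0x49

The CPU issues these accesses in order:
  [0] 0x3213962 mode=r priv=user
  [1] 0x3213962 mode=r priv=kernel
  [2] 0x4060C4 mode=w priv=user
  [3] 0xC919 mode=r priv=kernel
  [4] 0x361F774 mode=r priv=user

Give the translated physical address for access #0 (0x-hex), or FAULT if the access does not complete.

Per-access translation:
#0 VA=0x3213962 (r,user):
  L0 @0x39[25] → 0x3B007  P=1,RW=1,US=1,PS=0
  L1 @0x3B[19] → 0x3D007  P=1,RW=1,US=1,PS=0
  ⇒ phys 0x3D962  [2 reads]
#1 VA=0x3213962 (r,kernel):
  TLB hit vpn=0x3213 → PA=0x3D962
#2 VA=0x4060C4 (w,user):
  L0 @0x39[2] → 0x3E007  P=1,RW=1,US=1,PS=0
  L1 @0x3E[6] → 0x3F007  P=1,RW=1,US=1,PS=0
  ⇒ phys 0x3F0C4  [2 reads]
#3 VA=0xC919 (r,kernel):
  L0 @0x39[0] → 0x43007  P=1,RW=1,US=1,PS=0
  L1 @0x43[12] → 0x47007  P=1,RW=1,US=1,PS=0
  ⇒ phys 0x47919  [2 reads]
#4 VA=0x361F774 (r,user):
  L0 @0x39[27] → 0x48007  P=1,RW=1,US=1,PS=0
  L1 @0x48[31] → 0x49007  P=1,RW=1,US=1,PS=0
  ⇒ phys 0x49774  [2 reads]

Access #0 PA: 0x3D962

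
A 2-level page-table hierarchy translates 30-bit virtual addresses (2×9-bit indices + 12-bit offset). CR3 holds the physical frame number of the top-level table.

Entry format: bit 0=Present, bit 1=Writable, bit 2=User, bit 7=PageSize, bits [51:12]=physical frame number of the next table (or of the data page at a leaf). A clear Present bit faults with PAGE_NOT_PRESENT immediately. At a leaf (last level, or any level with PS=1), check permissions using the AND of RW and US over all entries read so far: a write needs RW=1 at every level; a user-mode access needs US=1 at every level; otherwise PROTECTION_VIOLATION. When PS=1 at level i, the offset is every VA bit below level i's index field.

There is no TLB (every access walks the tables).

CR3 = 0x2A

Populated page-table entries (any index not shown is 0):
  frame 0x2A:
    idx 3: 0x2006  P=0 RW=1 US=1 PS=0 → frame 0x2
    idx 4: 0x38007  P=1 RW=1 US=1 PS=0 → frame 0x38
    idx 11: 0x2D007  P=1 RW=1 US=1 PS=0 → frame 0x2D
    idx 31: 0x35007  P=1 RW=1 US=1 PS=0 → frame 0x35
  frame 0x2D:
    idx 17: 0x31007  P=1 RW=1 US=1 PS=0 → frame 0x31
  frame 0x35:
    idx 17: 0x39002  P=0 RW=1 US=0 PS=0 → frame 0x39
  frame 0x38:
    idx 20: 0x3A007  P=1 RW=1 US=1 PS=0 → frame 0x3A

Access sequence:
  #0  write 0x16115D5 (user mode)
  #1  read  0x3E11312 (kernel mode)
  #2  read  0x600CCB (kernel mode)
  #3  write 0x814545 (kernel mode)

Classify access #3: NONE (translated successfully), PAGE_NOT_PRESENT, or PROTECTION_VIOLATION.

Walk each access:
#0 VA=0x16115D5 (w,user):
  L0 @0x2A[11] → 0x2D007  P=1,RW=1,US=1,PS=0
  L1 @0x2D[17] → 0x31007  P=1,RW=1,US=1,PS=0
  → PA=0x315D5  (2 entries read)
#1 VA=0x3E11312 (r,kernel):
  L0 @0x2A[31] → 0x35007  P=1,RW=1,US=1,PS=0
  L1 @0x35[17] → 0x39002  P=0,RW=1,US=0,PS=0
  ✗ PAGE_NOT_PRESENT  [2 reads]
#2 VA=0x600CCB (r,kernel):
  L0 @0x2A[3] → 0x2006  P=0,RW=1,US=1,PS=0
  ✗ PAGE_NOT_PRESENT  [1 reads]
#3 VA=0x814545 (w,kernel):
  L0 @0x2A[4] → 0x38007  P=1,RW=1,US=1,PS=0
  L1 @0x38[20] → 0x3A007  P=1,RW=1,US=1,PS=0
  → PA=0x3A545  (2 entries read)

Access #3 fault: NONE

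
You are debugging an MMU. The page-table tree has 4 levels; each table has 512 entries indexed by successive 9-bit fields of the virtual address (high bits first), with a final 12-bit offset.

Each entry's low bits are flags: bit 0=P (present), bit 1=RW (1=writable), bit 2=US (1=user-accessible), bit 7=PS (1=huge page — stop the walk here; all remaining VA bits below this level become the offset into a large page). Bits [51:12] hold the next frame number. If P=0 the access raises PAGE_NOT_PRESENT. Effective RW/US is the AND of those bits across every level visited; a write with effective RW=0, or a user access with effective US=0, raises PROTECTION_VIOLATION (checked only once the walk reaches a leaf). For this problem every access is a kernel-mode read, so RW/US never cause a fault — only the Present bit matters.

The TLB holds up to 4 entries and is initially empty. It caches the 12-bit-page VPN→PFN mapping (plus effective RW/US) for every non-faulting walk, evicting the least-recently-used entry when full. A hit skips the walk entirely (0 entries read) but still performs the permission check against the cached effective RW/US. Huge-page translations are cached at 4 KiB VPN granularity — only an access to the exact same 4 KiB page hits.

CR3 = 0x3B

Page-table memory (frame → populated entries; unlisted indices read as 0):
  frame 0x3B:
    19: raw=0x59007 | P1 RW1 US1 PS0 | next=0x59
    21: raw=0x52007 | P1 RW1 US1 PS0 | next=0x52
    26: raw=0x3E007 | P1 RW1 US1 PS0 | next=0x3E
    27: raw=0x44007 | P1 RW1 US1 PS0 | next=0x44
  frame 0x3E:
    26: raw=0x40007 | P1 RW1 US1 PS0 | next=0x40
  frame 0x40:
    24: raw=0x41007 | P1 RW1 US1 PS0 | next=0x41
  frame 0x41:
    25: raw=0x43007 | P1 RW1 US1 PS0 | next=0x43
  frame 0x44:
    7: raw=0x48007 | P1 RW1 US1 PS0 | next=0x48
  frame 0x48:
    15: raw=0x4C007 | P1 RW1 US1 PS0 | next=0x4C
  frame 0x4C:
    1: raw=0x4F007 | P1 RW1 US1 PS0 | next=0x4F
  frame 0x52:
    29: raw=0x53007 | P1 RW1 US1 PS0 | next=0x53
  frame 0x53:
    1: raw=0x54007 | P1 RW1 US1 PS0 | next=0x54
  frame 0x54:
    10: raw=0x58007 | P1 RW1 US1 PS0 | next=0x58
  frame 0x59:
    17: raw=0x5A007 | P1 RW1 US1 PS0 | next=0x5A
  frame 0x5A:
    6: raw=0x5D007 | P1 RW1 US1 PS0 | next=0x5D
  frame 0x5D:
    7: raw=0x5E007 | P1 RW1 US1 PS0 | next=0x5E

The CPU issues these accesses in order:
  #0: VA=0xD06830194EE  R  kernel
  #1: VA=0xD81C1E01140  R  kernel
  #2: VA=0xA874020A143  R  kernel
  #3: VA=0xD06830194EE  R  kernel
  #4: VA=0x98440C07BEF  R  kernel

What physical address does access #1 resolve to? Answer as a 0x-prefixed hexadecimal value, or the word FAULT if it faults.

Trace:
#0 VA=0xD06830194EE (r,kernel):
  lvl0: tbl 0x3B, slot 26 ⇒ 0x3E007 (P1/RW1/US1/PS0)
  lvl1: tbl 0x3E, slot 26 ⇒ 0x40007 (P1/RW1/US1/PS0)
  lvl2: tbl 0x40, slot 24 ⇒ 0x41007 (P1/RW1/US1/PS0)
  lvl3: tbl 0x41, slot 25 ⇒ 0x43007 (P1/RW1/US1/PS0)
  ✓ 0x434EE  — 4 lookups
#1 VA=0xD81C1E01140 (r,kernel):
  lvl0: tbl 0x3B, slot 27 ⇒ 0x44007 (P1/RW1/US1/PS0)
  lvl1: tbl 0x44, slot 7 ⇒ 0x48007 (P1/RW1/US1/PS0)
  lvl2: tbl 0x48, slot 15 ⇒ 0x4C007 (P1/RW1/US1/PS0)
  lvl3: tbl 0x4C, slot 1 ⇒ 0x4F007 (P1/RW1/US1/PS0)
  ✓ 0x4F140  — 4 lookups
#2 VA=0xA874020A143 (r,kernel):
  lvl0: tbl 0x3B, slot 21 ⇒ 0x52007 (P1/RW1/US1/PS0)
  lvl1: tbl 0x52, slot 29 ⇒ 0x53007 (P1/RW1/US1/PS0)
  lvl2: tbl 0x53, slot 1 ⇒ 0x54007 (P1/RW1/US1/PS0)
  lvl3: tbl 0x54, slot 10 ⇒ 0x58007 (P1/RW1/US1/PS0)
  ✓ 0x58143  — 4 lookups
#3 VA=0xD06830194EE (r,kernel):
  TLB hit vpn=0xD0683019 → PA=0x434EE
#4 VA=0x98440C07BEF (r,kernel):
  lvl0: tbl 0x3B, slot 19 ⇒ 0x59007 (P1/RW1/US1/PS0)
  lvl1: tbl 0x59, slot 17 ⇒ 0x5A007 (P1/RW1/US1/PS0)
  lvl2: tbl 0x5A, slot 6 ⇒ 0x5D007 (P1/RW1/US1/PS0)
  lvl3: tbl 0x5D, slot 7 ⇒ 0x5E007 (P1/RW1/US1/PS0)
  ✓ 0x5EBEF  — 4 lookups

Access #1 PA: 0x4F140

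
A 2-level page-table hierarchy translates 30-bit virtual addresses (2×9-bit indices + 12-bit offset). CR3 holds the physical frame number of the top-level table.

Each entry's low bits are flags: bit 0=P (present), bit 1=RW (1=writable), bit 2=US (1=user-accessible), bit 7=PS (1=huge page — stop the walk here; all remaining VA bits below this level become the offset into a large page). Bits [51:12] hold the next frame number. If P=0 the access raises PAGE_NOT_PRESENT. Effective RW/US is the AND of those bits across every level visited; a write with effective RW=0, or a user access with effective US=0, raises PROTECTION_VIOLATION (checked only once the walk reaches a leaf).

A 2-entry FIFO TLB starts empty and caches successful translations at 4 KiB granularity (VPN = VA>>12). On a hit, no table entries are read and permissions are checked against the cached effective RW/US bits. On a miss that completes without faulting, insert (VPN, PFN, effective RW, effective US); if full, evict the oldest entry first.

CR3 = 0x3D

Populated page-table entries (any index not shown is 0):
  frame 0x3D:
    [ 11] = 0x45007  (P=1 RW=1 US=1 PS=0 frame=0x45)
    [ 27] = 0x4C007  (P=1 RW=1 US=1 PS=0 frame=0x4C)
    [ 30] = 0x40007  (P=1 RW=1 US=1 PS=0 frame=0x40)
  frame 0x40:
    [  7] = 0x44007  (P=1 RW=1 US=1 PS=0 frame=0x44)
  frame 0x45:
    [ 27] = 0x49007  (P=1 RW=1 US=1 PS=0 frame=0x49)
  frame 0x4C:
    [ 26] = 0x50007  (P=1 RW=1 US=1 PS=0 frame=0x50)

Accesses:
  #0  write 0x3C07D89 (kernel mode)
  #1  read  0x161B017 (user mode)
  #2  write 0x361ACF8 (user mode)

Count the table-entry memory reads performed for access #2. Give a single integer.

Walk each access:
#0 VA=0x3C07D89 (w,kernel):
  lvl0: tbl 0x3D, slot 30 ⇒ 0x40007 (P1/RW1/US1/PS0)
  lvl1: tbl 0x40, slot 7 ⇒ 0x44007 (P1/RW1/US1/PS0)
  → PA=0x44D89  (2 entries read)
#1 VA=0x161B017 (r,user):
  lvl0: tbl 0x3D, slot 11 ⇒ 0x45007 (P1/RW1/US1/PS0)
  lvl1: tbl 0x45, slot 27 ⇒ 0x49007 (P1/RW1/US1/PS0)
  → PA=0x49017  (2 entries read)
#2 VA=0x361ACF8 (w,user):
  lvl0: tbl 0x3D, slot 27 ⇒ 0x4C007 (P1/RW1/US1/PS0)
  lvl1: tbl 0x4C, slot 26 ⇒ 0x50007 (P1/RW1/US1/PS0)
  → PA=0x50CF8  (2 entries read)

Entries read for #2: 2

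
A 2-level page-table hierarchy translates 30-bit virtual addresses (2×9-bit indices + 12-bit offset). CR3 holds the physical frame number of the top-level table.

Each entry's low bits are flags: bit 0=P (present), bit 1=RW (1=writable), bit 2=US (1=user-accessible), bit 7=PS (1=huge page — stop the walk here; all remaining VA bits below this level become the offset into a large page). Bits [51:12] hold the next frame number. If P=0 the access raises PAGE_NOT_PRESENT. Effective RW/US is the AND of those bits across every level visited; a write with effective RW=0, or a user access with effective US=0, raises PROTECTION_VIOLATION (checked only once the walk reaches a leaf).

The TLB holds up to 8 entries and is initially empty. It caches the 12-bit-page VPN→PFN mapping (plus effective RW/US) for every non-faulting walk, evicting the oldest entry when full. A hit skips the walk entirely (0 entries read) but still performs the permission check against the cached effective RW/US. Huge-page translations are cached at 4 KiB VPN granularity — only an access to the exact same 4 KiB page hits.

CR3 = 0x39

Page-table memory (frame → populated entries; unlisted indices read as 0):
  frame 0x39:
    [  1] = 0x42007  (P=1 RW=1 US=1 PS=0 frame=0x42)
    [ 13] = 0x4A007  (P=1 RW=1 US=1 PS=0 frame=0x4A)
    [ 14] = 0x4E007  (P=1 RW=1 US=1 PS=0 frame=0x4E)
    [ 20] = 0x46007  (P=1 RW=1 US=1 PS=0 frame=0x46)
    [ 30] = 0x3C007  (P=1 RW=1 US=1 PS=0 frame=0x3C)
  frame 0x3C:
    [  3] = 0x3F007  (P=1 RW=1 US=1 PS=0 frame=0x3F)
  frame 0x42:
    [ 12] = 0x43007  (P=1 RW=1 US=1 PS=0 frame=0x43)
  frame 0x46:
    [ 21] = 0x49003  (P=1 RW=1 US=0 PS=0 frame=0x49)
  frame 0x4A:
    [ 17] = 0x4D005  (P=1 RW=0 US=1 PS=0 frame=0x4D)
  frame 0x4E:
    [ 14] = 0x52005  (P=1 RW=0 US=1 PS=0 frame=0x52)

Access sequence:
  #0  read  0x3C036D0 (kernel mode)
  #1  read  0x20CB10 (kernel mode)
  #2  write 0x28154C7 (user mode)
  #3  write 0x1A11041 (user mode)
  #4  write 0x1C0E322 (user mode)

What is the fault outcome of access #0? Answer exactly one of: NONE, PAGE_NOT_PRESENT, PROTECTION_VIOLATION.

Walk each access:
#0 VA=0x3C036D0 (r,kernel):
  [0] read 0x39 idx=30: raw=0x3C007 flags P=1 W=1 U=1 S=0
  [1] read 0x3C idx=3: raw=0x3F007 flags P=1 W=1 U=1 S=0
  ✓ 0x3F6D0  — 2 lookups
#1 VA=0x20CB10 (r,kernel):
  [0] read 0x39 idx=1: raw=0x42007 flags P=1 W=1 U=1 S=0
  [1] read 0x42 idx=12: raw=0x43007 flags P=1 W=1 U=1 S=0
  ✓ 0x43B10  — 2 lookups
#2 VA=0x28154C7 (w,user):
  [0] read 0x39 idx=20: raw=0x46007 flags P=1 W=1 U=1 S=0
  [1] read 0x46 idx=21: raw=0x49003 flags P=1 W=1 U=0 S=0
  ⇒ fault: PROTECTION_VIOLATION  — 2 lookups
#3 VA=0x1A11041 (w,user):
  [0] read 0x39 idx=13: raw=0x4A007 flags P=1 W=1 U=1 S=0
  [1] read 0x4A idx=17: raw=0x4D005 flags P=1 W=0 U=1 S=0
  ⇒ fault: PROTECTION_VIOLATION  — 2 lookups
#4 VA=0x1C0E322 (w,user):
  [0] read 0x39 idx=14: raw=0x4E007 flags P=1 W=1 U=1 S=0
  [1] read 0x4E idx=14: raw=0x52005 flags P=1 W=0 U=1 S=0
  ⇒ fault: PROTECTION_VIOLATION  — 2 lookups

Access #0 fault: NONE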